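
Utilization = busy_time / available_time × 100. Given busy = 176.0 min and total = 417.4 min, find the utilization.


Utilization = busy / total × 100
= 176.0 / 417.4 × 100
= 42.2%


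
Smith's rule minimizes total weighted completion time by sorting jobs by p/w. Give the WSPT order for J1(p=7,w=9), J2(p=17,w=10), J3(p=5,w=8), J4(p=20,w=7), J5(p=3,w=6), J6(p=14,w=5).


WSPT (Smith's rule): sort by p/w ascending
  J5: p/w = 3/6 = 0.500
  J3: p/w = 5/8 = 0.625
  J1: p/w = 7/9 = 0.778
  J2: p/w = 17/10 = 1.700
  J6: p/w = 14/5 = 2.800
  J4: p/w = 20/7 = 2.857
Order: J5 → J3 → J1 → J2 → J6 → J4


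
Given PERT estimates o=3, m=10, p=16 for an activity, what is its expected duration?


te = (o + 4m + p) / 6
= (3 + 4×10 + 16) / 6
= (3 + 40 + 16) / 6
= 59 / 6
= 9.83


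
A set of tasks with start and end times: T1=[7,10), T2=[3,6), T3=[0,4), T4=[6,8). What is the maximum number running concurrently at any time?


Check each time point for overlaps:
  t=3: 2 tasks active (T2, T3)
Max concurrent = 2


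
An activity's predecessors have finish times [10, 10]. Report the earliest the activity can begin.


ES = max of all predecessor completion times
Predecessors: [10, 10]
ES = max(10, 10)
= 10


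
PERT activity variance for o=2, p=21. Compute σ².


σ² = ((p - o) / 6)² = (p - o)² / 36
= (21 - 2)² / 36
= 19² / 36
= 361 / 36
= 10.0278


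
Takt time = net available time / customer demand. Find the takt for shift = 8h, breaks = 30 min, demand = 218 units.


Available = 8×60 - 30 = 450 min
Takt time = 450 / 218
= 2.06 min/unit


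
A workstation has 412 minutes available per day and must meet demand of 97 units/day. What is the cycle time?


Cycle time = available time / demand
= 412 / 97
= 4.25 min/unit


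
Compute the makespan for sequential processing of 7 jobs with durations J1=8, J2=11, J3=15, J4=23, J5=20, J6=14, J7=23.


Sequential makespan: sum all processing times
= 8 + 11 + 15 + 23 + 20 + 14 + 23
= 114 time units


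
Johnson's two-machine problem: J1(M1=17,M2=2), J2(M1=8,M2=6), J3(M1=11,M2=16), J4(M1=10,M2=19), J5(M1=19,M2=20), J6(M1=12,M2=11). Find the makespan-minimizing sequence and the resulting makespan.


Johnson's rule:
Group 1 (M1≤M2, sort by M1): ['J4', 'J3', 'J5']
Group 2 (M1>M2, sort desc M2): ['J6', 'J2', 'J1']
Sequence: J4 → J3 → J5 → J6 → J2 → J1
Makespan calculation:
  J4: M1 done=10, M2 done=29
  J3: M1 done=21, M2 done=45
  J5: M1 done=40, M2 done=65
  J6: M1 done=52, M2 done=76
  J2: M1 done=60, M2 done=82
  J1: M1 done=77, M2 done=84
= Sequence: J4 → J3 → J5 → J6 → J2 → J1, Makespan: 84


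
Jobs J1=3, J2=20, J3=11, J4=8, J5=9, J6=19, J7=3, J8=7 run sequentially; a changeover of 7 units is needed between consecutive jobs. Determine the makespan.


Makespan = Σ processing + (n-1) × setup
= (3 + 20 + 11 + 8 + 9 + 19 + 3 + 7) + (8-1)×7
= 80 + 49
= 129 time units


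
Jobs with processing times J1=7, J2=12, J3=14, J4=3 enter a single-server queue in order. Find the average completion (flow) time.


Completion times:
  J1: completes at 7
  J2: completes at 19
  J3: completes at 33
  J4: completes at 36
Sum = 95
Average = 95/4
= 23.75


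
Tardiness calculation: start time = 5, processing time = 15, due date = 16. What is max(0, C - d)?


Completion = start + processing = 5 + 15 = 20
Tardiness = max(0, C - d) = max(0, 20 - 16)
= max(0, 4)
= 4


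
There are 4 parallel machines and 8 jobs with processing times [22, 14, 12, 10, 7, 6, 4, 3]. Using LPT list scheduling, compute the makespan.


Jobs (LPT sorted): [22, 14, 12, 10, 7, 6, 4, 3]
Machines: 4
  J=22 → Machine 1 (load: 0+22=22)
  J=14 → Machine 2 (load: 0+14=14)
  J=12 → Machine 3 (load: 0+12=12)
  J=10 → Machine 4 (load: 0+10=10)
  J=7 → Machine 4 (load: 10+7=17)
  J=6 → Machine 3 (load: 12+6=18)
  J=4 → Machine 2 (load: 14+4=18)
  J=3 → Machine 4 (load: 17+3=20)
Machine loads: [22, 18, 18, 20]
Makespan = max = 22 time units


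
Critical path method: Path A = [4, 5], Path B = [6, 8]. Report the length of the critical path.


Path A: 4 + 5 = 9
Path B: 6 + 8 = 14
Critical path = longest = max(9, 14)
= 14 (Path B)


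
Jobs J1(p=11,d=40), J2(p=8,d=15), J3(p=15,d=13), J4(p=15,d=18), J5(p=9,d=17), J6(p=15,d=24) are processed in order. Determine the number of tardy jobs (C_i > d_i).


Completion vs due date:
  J1: C=11, d=40 → on time
  J2: C=19, d=15 → TARDY
  J3: C=34, d=13 → TARDY
  J4: C=49, d=18 → TARDY
  J5: C=58, d=17 → TARDY
  J6: C=73, d=24 → TARDY
Tardy jobs: J2, J3, J4, J5, J6
Count = 5


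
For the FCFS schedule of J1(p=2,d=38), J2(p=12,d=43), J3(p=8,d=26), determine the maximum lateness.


Lateness per job (L = C - d):
  J1: C=2, d=38, L=-36
  J2: C=14, d=43, L=-29
  J3: C=22, d=26, L=-4
Lmax = max(-36, -29, -4)
= -4


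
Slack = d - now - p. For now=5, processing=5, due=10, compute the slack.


Slack = due - current_time - processing
= 10 - 5 - 5
= 0


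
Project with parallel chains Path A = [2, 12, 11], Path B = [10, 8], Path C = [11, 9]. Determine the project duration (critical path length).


Path A: 2 + 12 + 11 = 25
Path B: 10 + 8 = 18
Path C: 11 + 9 = 20
Critical path = longest = max(25, 18, 20)
= 25 (Path A)


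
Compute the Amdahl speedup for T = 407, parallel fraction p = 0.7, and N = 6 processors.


Amdahl's law: T_p = T × ((1-p) + p/N)
= 407 × ((1-0.7) + 0.7/6)
= 407 × (0.30 + 0.1167)
= 407 × 0.4167
= 169.58
Speedup = 407/169.58
= 2.40×


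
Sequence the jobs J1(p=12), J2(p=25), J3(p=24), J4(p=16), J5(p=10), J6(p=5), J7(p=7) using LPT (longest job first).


LPT: sort by longest processing time first
  J2: p=25
  J3: p=24
  J4: p=16
  J1: p=12
  J5: p=10
  J7: p=7
  J6: p=5
Order: J2 → J3 → J4 → J1 → J5 → J7 → J6


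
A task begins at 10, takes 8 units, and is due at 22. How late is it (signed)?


Completion = 10 + 8 = 18
Lateness = C - d = 18 - 22
= -4


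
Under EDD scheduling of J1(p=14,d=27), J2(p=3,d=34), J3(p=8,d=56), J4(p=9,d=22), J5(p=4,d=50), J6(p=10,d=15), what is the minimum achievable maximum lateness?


EDD order: J6 → J4 → J1 → J2 → J5 → J3
Completion and lateness:
  J6: C=10, d=15, L=10-15=-5
  J4: C=19, d=22, L=19-22=-3
  J1: C=33, d=27, L=33-27=6
  J2: C=36, d=34, L=36-34=2
  J5: C=40, d=50, L=40-50=-10
  J3: C=48, d=56, L=48-56=-8
Lmax = max(-5, -3, 6, 2, -10, -8)
= 6


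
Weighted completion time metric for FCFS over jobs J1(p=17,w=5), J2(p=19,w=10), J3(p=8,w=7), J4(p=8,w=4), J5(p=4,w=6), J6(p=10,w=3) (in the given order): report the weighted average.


Completion times:
  J1: C=17, w×C=5×17=85
  J2: C=36, w×C=10×36=360
  J3: C=44, w×C=7×44=308
  J4: C=52, w×C=4×52=208
  J5: C=56, w×C=6×56=336
  J6: C=66, w×C=3×66=198
Sum w×C = 1495
Sum w = 35
Weighted avg = 1495/35
= 42.71


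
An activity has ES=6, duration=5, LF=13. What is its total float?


EF = ES + duration = 6 + 5 = 11
LS = LF - duration = 13 - 5 = 8
Total Float = LF - EF = 13 - 11
(or LS - ES = 8 - 6)
= 2


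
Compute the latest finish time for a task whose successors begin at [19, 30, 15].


LF = min of all successor start times
Successors start at: [19, 30, 15]
LF = min(19, 30, 15)
= 15


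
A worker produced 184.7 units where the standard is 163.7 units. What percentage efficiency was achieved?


Efficiency = (actual / standard) × 100
= (184.7 / 163.7) × 100
= 112.8%


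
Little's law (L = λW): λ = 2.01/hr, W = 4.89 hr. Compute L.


Little's law: L = λ × W
= 2.01 × 4.89
= 9.83


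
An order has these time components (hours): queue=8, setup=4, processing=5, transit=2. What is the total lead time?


Lead time = queue + setup + processing + transit
= 8 + 4 + 5 + 2
= 19 hours


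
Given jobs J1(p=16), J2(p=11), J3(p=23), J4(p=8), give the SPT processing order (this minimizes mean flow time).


SPT: sort by shortest processing time
  J4: p=8
  J2: p=11
  J1: p=16
  J3: p=23
Order: J4 → J2 → J1 → J3


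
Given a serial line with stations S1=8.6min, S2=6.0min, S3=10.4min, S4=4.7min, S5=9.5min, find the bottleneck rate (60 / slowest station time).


Bottleneck = longest station time
Station times: [8.6, 6.0, 10.4, 4.7, 9.5]
Max = 10.4 min
Rate = 60 / 10.4
= 5.77 units/hour (bottleneck: 10.4min)


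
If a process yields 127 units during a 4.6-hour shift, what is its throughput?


Throughput = units / time
= 127 / 4.6
= 27.6 units/hour


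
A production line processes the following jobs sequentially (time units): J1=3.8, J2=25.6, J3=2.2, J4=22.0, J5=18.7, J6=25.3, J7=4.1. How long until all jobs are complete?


Sequential makespan: sum all processing times
= 3.8 + 25.6 + 2.2 + 22.0 + 18.7 + 25.3 + 4.1
= 101.7 time units


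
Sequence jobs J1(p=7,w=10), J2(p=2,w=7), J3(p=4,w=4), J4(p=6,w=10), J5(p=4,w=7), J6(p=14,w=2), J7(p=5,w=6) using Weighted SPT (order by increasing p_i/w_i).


WSPT (Smith's rule): sort by p/w ascending
  J2: p/w = 2/7 = 0.286
  J5: p/w = 4/7 = 0.571
  J4: p/w = 6/10 = 0.600
  J1: p/w = 7/10 = 0.700
  J7: p/w = 5/6 = 0.833
  J3: p/w = 4/4 = 1.000
  J6: p/w = 14/2 = 7.000
Order: J2 → J5 → J4 → J1 → J7 → J3 → J6


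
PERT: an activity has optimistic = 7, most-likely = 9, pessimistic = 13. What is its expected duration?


te = (o + 4m + p) / 6
= (7 + 4×9 + 13) / 6
= (7 + 36 + 13) / 6
= 56 / 6
= 9.33


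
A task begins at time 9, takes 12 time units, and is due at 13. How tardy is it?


Completion = start + processing = 9 + 12 = 21
Tardiness = max(0, C - d) = max(0, 21 - 13)
= max(0, 8)
= 8


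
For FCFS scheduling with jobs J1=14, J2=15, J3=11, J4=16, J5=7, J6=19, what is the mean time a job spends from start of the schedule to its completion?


Completion times:
  J1: completes at 14
  J2: completes at 29
  J3: completes at 40
  J4: completes at 56
  J5: completes at 63
  J6: completes at 82
Sum = 284
Average = 284/6
= 47.33


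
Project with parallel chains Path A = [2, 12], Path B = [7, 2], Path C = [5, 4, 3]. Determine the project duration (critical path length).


Path A: 2 + 12 = 14
Path B: 7 + 2 = 9
Path C: 5 + 4 + 3 = 12
Critical path = longest = max(14, 9, 12)
= 14 (Path A)


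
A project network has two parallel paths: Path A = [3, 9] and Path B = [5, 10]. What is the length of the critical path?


Path A: 3 + 9 = 12
Path B: 5 + 10 = 15
Critical path = longest = max(12, 15)
= 15 (Path B)


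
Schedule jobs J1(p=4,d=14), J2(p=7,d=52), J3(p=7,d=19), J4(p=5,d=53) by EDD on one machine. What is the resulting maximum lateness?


EDD order: J1 → J3 → J2 → J4
Completion and lateness:
  J1: C=4, d=14, L=4-14=-10
  J3: C=11, d=19, L=11-19=-8
  J2: C=18, d=52, L=18-52=-34
  J4: C=23, d=53, L=23-53=-30
Lmax = max(-10, -8, -34, -30)
= -8


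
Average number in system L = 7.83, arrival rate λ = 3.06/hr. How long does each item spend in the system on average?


Little's law: L = λW → W = L / λ
= 7.83 / 3.06
= 2.56 hours


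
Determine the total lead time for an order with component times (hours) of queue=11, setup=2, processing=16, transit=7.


Lead time = queue + setup + processing + transit
= 11 + 2 + 16 + 7
= 36 hours


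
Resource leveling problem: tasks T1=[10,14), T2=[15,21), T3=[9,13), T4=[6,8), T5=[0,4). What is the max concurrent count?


Check each time point for overlaps:
  t=10: 2 tasks active (T1, T3)
Max concurrent = 2


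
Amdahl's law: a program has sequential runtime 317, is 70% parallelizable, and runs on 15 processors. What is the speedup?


Amdahl's law: T_p = T × ((1-p) + p/N)
= 317 × ((1-0.7) + 0.7/15)
= 317 × (0.30 + 0.0467)
= 317 × 0.3467
= 109.89
Speedup = 317/109.89
= 2.88×


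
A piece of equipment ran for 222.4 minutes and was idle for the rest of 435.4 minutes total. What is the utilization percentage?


Utilization = busy / total × 100
= 222.4 / 435.4 × 100
= 51.1%


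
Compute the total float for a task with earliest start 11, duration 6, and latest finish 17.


EF = ES + duration = 11 + 6 = 17
LS = LF - duration = 17 - 6 = 11
Total Float = LF - EF = 17 - 17
(or LS - ES = 11 - 11)
= 0


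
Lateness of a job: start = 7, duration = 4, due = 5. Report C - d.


Completion = 7 + 4 = 11
Lateness = C - d = 11 - 5
= 6


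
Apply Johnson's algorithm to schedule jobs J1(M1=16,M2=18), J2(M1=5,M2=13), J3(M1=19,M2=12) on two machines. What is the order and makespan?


Johnson's rule:
Group 1 (M1≤M2, sort by M1): ['J2', 'J1']
Group 2 (M1>M2, sort desc M2): ['J3']
Sequence: J2 → J1 → J3
Makespan calculation:
  J2: M1 done=5, M2 done=18
  J1: M1 done=21, M2 done=39
  J3: M1 done=40, M2 done=52
= Sequence: J2 → J1 → J3, Makespan: 52


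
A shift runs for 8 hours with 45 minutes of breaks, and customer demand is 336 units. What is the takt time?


Available = 8×60 - 45 = 435 min
Takt time = 435 / 336
= 1.29 min/unit


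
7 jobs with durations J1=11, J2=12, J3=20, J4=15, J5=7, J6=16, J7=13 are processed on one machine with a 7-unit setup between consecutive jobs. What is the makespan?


Makespan = Σ processing + (n-1) × setup
= (11 + 12 + 20 + 15 + 7 + 16 + 13) + (7-1)×7
= 94 + 42
= 136 time units


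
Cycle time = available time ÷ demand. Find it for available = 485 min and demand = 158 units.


Cycle time = available time / demand
= 485 / 158
= 3.07 min/unit


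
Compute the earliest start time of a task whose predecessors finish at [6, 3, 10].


ES = max of all predecessor completion times
Predecessors: [6, 3, 10]
ES = max(6, 3, 10)
= 10


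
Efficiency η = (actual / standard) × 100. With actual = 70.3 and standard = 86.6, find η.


Efficiency = (actual / standard) × 100
= (70.3 / 86.6) × 100
= 81.2%


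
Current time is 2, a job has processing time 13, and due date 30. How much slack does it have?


Slack = due - current_time - processing
= 30 - 2 - 13
= 15


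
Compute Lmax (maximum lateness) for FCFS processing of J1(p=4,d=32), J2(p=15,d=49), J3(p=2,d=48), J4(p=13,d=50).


Lateness per job (L = C - d):
  J1: C=4, d=32, L=-28
  J2: C=19, d=49, L=-30
  J3: C=21, d=48, L=-27
  J4: C=34, d=50, L=-16
Lmax = max(-28, -30, -27, -16)
= -16


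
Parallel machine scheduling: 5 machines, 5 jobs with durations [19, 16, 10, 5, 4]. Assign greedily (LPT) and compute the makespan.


Jobs (LPT sorted): [19, 16, 10, 5, 4]
Machines: 5
  J=19 → Machine 1 (load: 0+19=19)
  J=16 → Machine 2 (load: 0+16=16)
  J=10 → Machine 3 (load: 0+10=10)
  J=5 → Machine 4 (load: 0+5=5)
  J=4 → Machine 5 (load: 0+4=4)
Machine loads: [19, 16, 10, 5, 4]
Makespan = max = 19 time units


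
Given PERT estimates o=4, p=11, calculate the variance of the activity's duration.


σ² = ((p - o) / 6)² = (p - o)² / 36
= (11 - 4)² / 36
= 7² / 36
= 49 / 36
= 1.3611


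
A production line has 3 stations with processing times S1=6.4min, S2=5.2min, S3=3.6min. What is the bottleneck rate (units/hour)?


Bottleneck = longest station time
Station times: [6.4, 5.2, 3.6]
Max = 6.4 min
Rate = 60 / 6.4
= 9.38 units/hour (bottleneck: 6.4min)


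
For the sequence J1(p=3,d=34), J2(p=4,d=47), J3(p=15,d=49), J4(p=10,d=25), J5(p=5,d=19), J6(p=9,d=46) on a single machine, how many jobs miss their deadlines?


Completion vs due date:
  J1: C=3, d=34 → on time
  J2: C=7, d=47 → on time
  J3: C=22, d=49 → on time
  J4: C=32, d=25 → TARDY
  J5: C=37, d=19 → TARDY
  J6: C=46, d=46 → on time
Tardy jobs: J4, J5
Count = 2


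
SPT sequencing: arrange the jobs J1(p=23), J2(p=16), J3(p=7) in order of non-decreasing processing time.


SPT: sort by shortest processing time
  J3: p=7
  J2: p=16
  J1: p=23
Order: J3 → J2 → J1


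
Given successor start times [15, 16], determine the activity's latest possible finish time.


LF = min of all successor start times
Successors start at: [15, 16]
LF = min(15, 16)
= 15


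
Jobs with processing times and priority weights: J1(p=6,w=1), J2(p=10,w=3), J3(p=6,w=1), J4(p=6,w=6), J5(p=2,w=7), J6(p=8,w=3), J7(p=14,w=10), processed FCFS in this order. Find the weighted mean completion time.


Completion times:
  J1: C=6, w×C=1×6=6
  J2: C=16, w×C=3×16=48
  J3: C=22, w×C=1×22=22
  J4: C=28, w×C=6×28=168
  J5: C=30, w×C=7×30=210
  J6: C=38, w×C=3×38=114
  J7: C=52, w×C=10×52=520
Sum w×C = 1088
Sum w = 31
Weighted avg = 1088/31
= 35.10


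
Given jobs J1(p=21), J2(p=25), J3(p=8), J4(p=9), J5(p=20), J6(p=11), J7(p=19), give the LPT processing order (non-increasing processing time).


LPT: sort by longest processing time first
  J2: p=25
  J1: p=21
  J5: p=20
  J7: p=19
  J6: p=11
  J4: p=9
  J3: p=8
Order: J2 → J1 → J5 → J7 → J6 → J4 → J3


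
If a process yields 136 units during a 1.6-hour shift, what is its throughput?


Throughput = units / time
= 136 / 1.6
= 85.0 units/hour


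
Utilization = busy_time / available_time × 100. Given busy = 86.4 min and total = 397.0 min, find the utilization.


Utilization = busy / total × 100
= 86.4 / 397.0 × 100
= 21.8%


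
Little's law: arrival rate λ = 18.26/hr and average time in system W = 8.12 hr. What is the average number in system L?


Little's law: L = λ × W
= 18.26 × 8.12
= 148.27


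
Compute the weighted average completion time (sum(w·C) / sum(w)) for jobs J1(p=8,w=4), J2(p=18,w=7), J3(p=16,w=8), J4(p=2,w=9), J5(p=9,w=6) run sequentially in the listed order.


Completion times:
  J1: C=8, w×C=4×8=32
  J2: C=26, w×C=7×26=182
  J3: C=42, w×C=8×42=336
  J4: C=44, w×C=9×44=396
  J5: C=53, w×C=6×53=318
Sum w×C = 1264
Sum w = 34
Weighted avg = 1264/34
= 37.18


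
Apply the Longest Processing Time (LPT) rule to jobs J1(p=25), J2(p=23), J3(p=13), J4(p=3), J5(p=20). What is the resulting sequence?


LPT: sort by longest processing time first
  J1: p=25
  J2: p=23
  J5: p=20
  J3: p=13
  J4: p=3
Order: J1 → J2 → J5 → J3 → J4


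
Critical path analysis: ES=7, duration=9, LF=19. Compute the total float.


EF = ES + duration = 7 + 9 = 16
LS = LF - duration = 19 - 9 = 10
Total Float = LF - EF = 19 - 16
(or LS - ES = 10 - 7)
= 3


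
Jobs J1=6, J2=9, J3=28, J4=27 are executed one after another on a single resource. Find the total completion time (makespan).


Sequential makespan: sum all processing times
= 6 + 9 + 28 + 27
= 70 time units


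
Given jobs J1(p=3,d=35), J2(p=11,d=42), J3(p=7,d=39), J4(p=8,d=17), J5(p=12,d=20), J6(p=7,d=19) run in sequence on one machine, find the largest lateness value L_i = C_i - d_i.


Lateness per job (L = C - d):
  J1: C=3, d=35, L=-32
  J2: C=14, d=42, L=-28
  J3: C=21, d=39, L=-18
  J4: C=29, d=17, L=12
  J5: C=41, d=20, L=21
  J6: C=48, d=19, L=29
Lmax = max(-32, -28, -18, 12, 21, 29)
= 29


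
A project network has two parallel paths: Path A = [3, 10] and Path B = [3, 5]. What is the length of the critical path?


Path A: 3 + 10 = 13
Path B: 3 + 5 = 8
Critical path = longest = max(13, 8)
= 13 (Path A)


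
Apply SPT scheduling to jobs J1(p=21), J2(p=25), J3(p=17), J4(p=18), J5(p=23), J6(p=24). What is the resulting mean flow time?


SPT order: J3 → J4 → J1 → J5 → J6 → J2
Completion times:
  J3: C=17
  J4: C=35
  J1: C=56
  J5: C=79
  J6: C=103
  J2: C=128
Sum = 418, n = 6
Mean flow = 418/6
= 69.67


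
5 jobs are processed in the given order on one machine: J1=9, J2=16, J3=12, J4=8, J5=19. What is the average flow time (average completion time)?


Completion times:
  J1: completes at 9
  J2: completes at 25
  J3: completes at 37
  J4: completes at 45
  J5: completes at 64
Sum = 180
Average = 180/5
= 36.00


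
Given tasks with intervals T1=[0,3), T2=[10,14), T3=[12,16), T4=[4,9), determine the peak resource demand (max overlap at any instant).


Check each time point for overlaps:
  t=12: 2 tasks active (T2, T3)
Max concurrent = 2


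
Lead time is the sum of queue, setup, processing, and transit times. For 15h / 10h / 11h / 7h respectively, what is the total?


Lead time = queue + setup + processing + transit
= 15 + 10 + 11 + 7
= 43 hours


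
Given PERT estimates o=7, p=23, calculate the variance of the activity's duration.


σ² = ((p - o) / 6)² = (p - o)² / 36
= (23 - 7)² / 36
= 16² / 36
= 256 / 36
= 7.1111


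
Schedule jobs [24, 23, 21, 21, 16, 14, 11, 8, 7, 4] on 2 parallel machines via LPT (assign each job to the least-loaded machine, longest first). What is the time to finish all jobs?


Jobs (LPT sorted): [24, 23, 21, 21, 16, 14, 11, 8, 7, 4]
Machines: 2
  J=24 → Machine 1 (load: 0+24=24)
  J=23 → Machine 2 (load: 0+23=23)
  J=21 → Machine 2 (load: 23+21=44)
  J=21 → Machine 1 (load: 24+21=45)
  J=16 → Machine 2 (load: 44+16=60)
  J=14 → Machine 1 (load: 45+14=59)
  J=11 → Machine 1 (load: 59+11=70)
  J=8 → Machine 2 (load: 60+8=68)
  J=7 → Machine 2 (load: 68+7=75)
  J=4 → Machine 1 (load: 70+4=74)
Machine loads: [74, 75]
Makespan = max = 75 time units


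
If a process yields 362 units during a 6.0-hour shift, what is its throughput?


Throughput = units / time
= 362 / 6.0
= 60.3 units/hour


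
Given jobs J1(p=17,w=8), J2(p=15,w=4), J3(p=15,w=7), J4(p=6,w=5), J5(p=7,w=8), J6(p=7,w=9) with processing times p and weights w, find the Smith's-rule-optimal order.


WSPT (Smith's rule): sort by p/w ascending
  J6: p/w = 7/9 = 0.778
  J5: p/w = 7/8 = 0.875
  J4: p/w = 6/5 = 1.200
  J1: p/w = 17/8 = 2.125
  J3: p/w = 15/7 = 2.143
  J2: p/w = 15/4 = 3.750
Order: J6 → J5 → J4 → J1 → J3 → J2


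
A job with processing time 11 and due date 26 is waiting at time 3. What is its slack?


Slack = due - current_time - processing
= 26 - 3 - 11
= 12


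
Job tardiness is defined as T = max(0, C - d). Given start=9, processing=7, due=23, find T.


Completion = start + processing = 9 + 7 = 16
Tardiness = max(0, C - d) = max(0, 16 - 23)
= max(0, -7)
= 0


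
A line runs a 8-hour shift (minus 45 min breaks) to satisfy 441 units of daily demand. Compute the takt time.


Available = 8×60 - 45 = 435 min
Takt time = 435 / 441
= 0.99 min/unit


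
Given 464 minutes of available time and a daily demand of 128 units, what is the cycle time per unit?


Cycle time = available time / demand
= 464 / 128
= 3.62 min/unit


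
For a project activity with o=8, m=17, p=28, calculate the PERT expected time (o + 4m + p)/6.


te = (o + 4m + p) / 6
= (8 + 4×17 + 28) / 6
= (8 + 68 + 28) / 6
= 104 / 6
= 17.33


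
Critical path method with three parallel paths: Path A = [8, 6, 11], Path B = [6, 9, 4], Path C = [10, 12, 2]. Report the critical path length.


Path A: 8 + 6 + 11 = 25
Path B: 6 + 9 + 4 = 19
Path C: 10 + 12 + 2 = 24
Critical path = longest = max(25, 19, 24)
= 25 (Path A)


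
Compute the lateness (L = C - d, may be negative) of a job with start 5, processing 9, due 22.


Completion = 5 + 9 = 14
Lateness = C - d = 14 - 22
= -8


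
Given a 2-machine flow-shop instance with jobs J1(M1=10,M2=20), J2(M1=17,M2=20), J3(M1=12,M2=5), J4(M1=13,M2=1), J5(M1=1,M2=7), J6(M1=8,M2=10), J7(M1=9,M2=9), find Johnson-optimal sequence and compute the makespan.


Johnson's rule:
Group 1 (M1≤M2, sort by M1): ['J5', 'J6', 'J7', 'J1', 'J2']
Group 2 (M1>M2, sort desc M2): ['J3', 'J4']
Sequence: J5 → J6 → J7 → J1 → J2 → J3 → J4
Makespan calculation:
  J5: M1 done=1, M2 done=8
  J6: M1 done=9, M2 done=19
  J7: M1 done=18, M2 done=28
  J1: M1 done=28, M2 done=48
  J2: M1 done=45, M2 done=68
  J3: M1 done=57, M2 done=73
  J4: M1 done=70, M2 done=74
= Sequence: J5 → J6 → J7 → J1 → J2 → J3 → J4, Makespan: 74


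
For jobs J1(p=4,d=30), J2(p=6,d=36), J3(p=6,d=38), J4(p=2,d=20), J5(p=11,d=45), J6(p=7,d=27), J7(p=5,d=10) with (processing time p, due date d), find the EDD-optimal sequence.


EDD: sort by earliest due date
  J7: d=10, p=5
  J4: d=20, p=2
  J6: d=27, p=7
  J1: d=30, p=4
  J2: d=36, p=6
  J3: d=38, p=6
  J5: d=45, p=11
Order: J7 → J4 → J6 → J1 → J2 → J3 → J5


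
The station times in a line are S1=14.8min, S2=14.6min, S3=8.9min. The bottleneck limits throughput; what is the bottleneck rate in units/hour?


Bottleneck = longest station time
Station times: [14.8, 14.6, 8.9]
Max = 14.8 min
Rate = 60 / 14.8
= 4.05 units/hour (bottleneck: 14.8min)


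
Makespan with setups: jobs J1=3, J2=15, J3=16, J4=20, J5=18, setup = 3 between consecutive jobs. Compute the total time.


Makespan = Σ processing + (n-1) × setup
= (3 + 15 + 16 + 20 + 18) + (5-1)×3
= 72 + 12
= 84 time units


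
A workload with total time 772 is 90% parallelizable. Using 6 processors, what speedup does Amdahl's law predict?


Amdahl's law: T_p = T × ((1-p) + p/N)
= 772 × ((1-0.9) + 0.9/6)
= 772 × (0.10 + 0.1500)
= 772 × 0.2500
= 193.00
Speedup = 772/193.00
= 4.00×


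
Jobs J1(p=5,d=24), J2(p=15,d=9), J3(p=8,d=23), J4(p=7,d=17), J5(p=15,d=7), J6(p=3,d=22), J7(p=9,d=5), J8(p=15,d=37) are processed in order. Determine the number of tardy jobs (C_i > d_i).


Completion vs due date:
  J1: C=5, d=24 → on time
  J2: C=20, d=9 → TARDY
  J3: C=28, d=23 → TARDY
  J4: C=35, d=17 → TARDY
  J5: C=50, d=7 → TARDY
  J6: C=53, d=22 → TARDY
  J7: C=62, d=5 → TARDY
  J8: C=77, d=37 → TARDY
Tardy jobs: J2, J3, J4, J5, J6, J7, J8
Count = 7


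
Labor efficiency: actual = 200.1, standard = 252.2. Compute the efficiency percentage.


Efficiency = (actual / standard) × 100
= (200.1 / 252.2) × 100
= 79.3%


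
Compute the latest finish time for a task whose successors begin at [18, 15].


LF = min of all successor start times
Successors start at: [18, 15]
LF = min(18, 15)
= 15


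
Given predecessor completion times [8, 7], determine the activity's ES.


ES = max of all predecessor completion times
Predecessors: [8, 7]
ES = max(8, 7)
= 8


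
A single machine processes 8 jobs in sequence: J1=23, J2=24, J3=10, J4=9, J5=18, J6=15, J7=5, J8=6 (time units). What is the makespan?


Sequential makespan: sum all processing times
= 23 + 24 + 10 + 9 + 18 + 15 + 5 + 6
= 110 time units


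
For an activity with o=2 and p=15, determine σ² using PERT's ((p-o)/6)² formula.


σ² = ((p - o) / 6)² = (p - o)² / 36
= (15 - 2)² / 36
= 13² / 36
= 169 / 36
= 4.6944


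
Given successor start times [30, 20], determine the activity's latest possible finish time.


LF = min of all successor start times
Successors start at: [30, 20]
LF = min(30, 20)
= 20


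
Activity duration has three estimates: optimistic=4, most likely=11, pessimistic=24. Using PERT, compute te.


te = (o + 4m + p) / 6
= (4 + 4×11 + 24) / 6
= (4 + 44 + 24) / 6
= 72 / 6
= 12.00


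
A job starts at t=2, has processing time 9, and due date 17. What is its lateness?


Completion = 2 + 9 = 11
Lateness = C - d = 11 - 17
= -6


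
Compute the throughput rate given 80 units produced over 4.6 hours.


Throughput = units / time
= 80 / 4.6
= 17.4 units/hour


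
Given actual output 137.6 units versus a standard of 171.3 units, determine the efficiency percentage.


Efficiency = (actual / standard) × 100
= (137.6 / 171.3) × 100
= 80.3%


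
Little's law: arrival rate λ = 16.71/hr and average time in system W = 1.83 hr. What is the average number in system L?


Little's law: L = λ × W
= 16.71 × 1.83
= 30.58


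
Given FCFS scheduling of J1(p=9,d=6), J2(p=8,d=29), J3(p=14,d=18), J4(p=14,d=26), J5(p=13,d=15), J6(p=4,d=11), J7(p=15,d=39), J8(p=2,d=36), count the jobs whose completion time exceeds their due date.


Completion vs due date:
  J1: C=9, d=6 → TARDY
  J2: C=17, d=29 → on time
  J3: C=31, d=18 → TARDY
  J4: C=45, d=26 → TARDY
  J5: C=58, d=15 → TARDY
  J6: C=62, d=11 → TARDY
  J7: C=77, d=39 → TARDY
  J8: C=79, d=36 → TARDY
Tardy jobs: J1, J3, J4, J5, J6, J7, J8
Count = 7


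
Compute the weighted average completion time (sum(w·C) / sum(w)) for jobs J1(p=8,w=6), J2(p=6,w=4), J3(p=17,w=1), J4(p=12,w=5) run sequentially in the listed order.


Completion times:
  J1: C=8, w×C=6×8=48
  J2: C=14, w×C=4×14=56
  J3: C=31, w×C=1×31=31
  J4: C=43, w×C=5×43=215
Sum w×C = 350
Sum w = 16
Weighted avg = 350/16
= 21.88


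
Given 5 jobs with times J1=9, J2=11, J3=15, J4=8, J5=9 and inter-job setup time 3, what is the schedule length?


Makespan = Σ processing + (n-1) × setup
= (9 + 11 + 15 + 8 + 9) + (5-1)×3
= 52 + 12
= 64 time units


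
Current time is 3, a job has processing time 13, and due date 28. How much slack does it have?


Slack = due - current_time - processing
= 28 - 3 - 13
= 12


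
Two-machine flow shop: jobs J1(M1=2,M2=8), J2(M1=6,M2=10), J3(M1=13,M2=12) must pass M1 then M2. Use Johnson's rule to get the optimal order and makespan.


Johnson's rule:
Group 1 (M1≤M2, sort by M1): ['J1', 'J2']
Group 2 (M1>M2, sort desc M2): ['J3']
Sequence: J1 → J2 → J3
Makespan calculation:
  J1: M1 done=2, M2 done=10
  J2: M1 done=8, M2 done=20
  J3: M1 done=21, M2 done=33
= Sequence: J1 → J2 → J3, Makespan: 33


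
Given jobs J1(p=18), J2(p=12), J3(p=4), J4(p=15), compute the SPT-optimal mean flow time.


SPT order: J3 → J2 → J4 → J1
Completion times:
  J3: C=4
  J2: C=16
  J4: C=31
  J1: C=49
Sum = 100, n = 4
Mean flow = 100/4
= 25.00


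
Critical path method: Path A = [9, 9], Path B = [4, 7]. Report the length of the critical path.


Path A: 9 + 9 = 18
Path B: 4 + 7 = 11
Critical path = longest = max(18, 11)
= 18 (Path A)


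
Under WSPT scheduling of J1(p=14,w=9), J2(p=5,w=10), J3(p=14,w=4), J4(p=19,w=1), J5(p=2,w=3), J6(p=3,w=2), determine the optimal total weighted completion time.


WSPT order (by p/w): J2 → J5 → J6 → J1 → J3 → J4
  J2: C=5, w·C=10×5=50
  J5: C=7, w·C=3×7=21
  J6: C=10, w·C=2×10=20
  J1: C=24, w·C=9×24=216
  J3: C=38, w·C=4×38=152
  J4: C=57, w·C=1×57=57
Σ w·C = 516
= 516


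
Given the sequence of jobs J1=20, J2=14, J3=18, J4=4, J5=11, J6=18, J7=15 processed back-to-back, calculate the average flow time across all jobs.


Completion times:
  J1: completes at 20
  J2: completes at 34
  J3: completes at 52
  J4: completes at 56
  J5: completes at 67
  J6: completes at 85
  J7: completes at 100
Sum = 414
Average = 414/7
= 59.14


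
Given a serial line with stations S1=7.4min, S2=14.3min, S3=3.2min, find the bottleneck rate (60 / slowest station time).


Bottleneck = longest station time
Station times: [7.4, 14.3, 3.2]
Max = 14.3 min
Rate = 60 / 14.3
= 4.20 units/hour (bottleneck: 14.3min)


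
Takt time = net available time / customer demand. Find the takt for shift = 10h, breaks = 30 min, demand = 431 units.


Available = 10×60 - 30 = 570 min
Takt time = 570 / 431
= 1.32 min/unit


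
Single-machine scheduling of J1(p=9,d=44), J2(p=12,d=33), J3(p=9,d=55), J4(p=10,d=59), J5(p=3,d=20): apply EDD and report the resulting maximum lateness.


EDD order: J5 → J2 → J1 → J3 → J4
Completion and lateness:
  J5: C=3, d=20, L=3-20=-17
  J2: C=15, d=33, L=15-33=-18
  J1: C=24, d=44, L=24-44=-20
  J3: C=33, d=55, L=33-55=-22
  J4: C=43, d=59, L=43-59=-16
Lmax = max(-17, -18, -20, -22, -16)
= -16


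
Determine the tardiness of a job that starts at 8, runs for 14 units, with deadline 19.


Completion = start + processing = 8 + 14 = 22
Tardiness = max(0, C - d) = max(0, 22 - 19)
= max(0, 3)
= 3


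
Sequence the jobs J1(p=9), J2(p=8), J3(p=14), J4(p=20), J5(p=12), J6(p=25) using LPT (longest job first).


LPT: sort by longest processing time first
  J6: p=25
  J4: p=20
  J3: p=14
  J5: p=12
  J1: p=9
  J2: p=8
Order: J6 → J4 → J3 → J5 → J1 → J2


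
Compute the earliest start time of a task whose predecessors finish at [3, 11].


ES = max of all predecessor completion times
Predecessors: [3, 11]
ES = max(3, 11)
= 11


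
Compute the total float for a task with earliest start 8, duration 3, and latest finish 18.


EF = ES + duration = 8 + 3 = 11
LS = LF - duration = 18 - 3 = 15
Total Float = LF - EF = 18 - 11
(or LS - ES = 15 - 8)
= 7


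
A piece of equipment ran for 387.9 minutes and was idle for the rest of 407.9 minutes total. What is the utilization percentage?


Utilization = busy / total × 100
= 387.9 / 407.9 × 100
= 95.1%


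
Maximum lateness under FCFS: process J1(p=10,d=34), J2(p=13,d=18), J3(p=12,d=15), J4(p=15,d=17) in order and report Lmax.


Lateness per job (L = C - d):
  J1: C=10, d=34, L=-24
  J2: C=23, d=18, L=5
  J3: C=35, d=15, L=20
  J4: C=50, d=17, L=33
Lmax = max(-24, 5, 20, 33)
= 33


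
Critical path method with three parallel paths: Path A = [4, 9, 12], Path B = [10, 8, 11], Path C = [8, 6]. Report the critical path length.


Path A: 4 + 9 + 12 = 25
Path B: 10 + 8 + 11 = 29
Path C: 8 + 6 = 14
Critical path = longest = max(25, 29, 14)
= 29 (Path B)


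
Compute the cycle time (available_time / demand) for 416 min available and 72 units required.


Cycle time = available time / demand
= 416 / 72
= 5.78 min/unit


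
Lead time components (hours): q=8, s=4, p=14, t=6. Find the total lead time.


Lead time = queue + setup + processing + transit
= 8 + 4 + 14 + 6
= 32 hours


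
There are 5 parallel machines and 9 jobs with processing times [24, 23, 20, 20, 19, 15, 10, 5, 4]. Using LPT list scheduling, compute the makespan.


Jobs (LPT sorted): [24, 23, 20, 20, 19, 15, 10, 5, 4]
Machines: 5
  J=24 → Machine 1 (load: 0+24=24)
  J=23 → Machine 2 (load: 0+23=23)
  J=20 → Machine 3 (load: 0+20=20)
  J=20 → Machine 4 (load: 0+20=20)
  J=19 → Machine 5 (load: 0+19=19)
  J=15 → Machine 5 (load: 19+15=34)
  J=10 → Machine 3 (load: 20+10=30)
  J=5 → Machine 4 (load: 20+5=25)
  J=4 → Machine 2 (load: 23+4=27)
Machine loads: [24, 27, 30, 25, 34]
Makespan = max = 34 time units


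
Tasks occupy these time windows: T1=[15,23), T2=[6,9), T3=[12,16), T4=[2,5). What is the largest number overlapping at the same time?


Check each time point for overlaps:
  t=15: 2 tasks active (T1, T3)
Max concurrent = 2


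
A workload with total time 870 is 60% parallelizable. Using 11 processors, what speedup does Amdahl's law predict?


Amdahl's law: T_p = T × ((1-p) + p/N)
= 870 × ((1-0.6) + 0.6/11)
= 870 × (0.40 + 0.0545)
= 870 × 0.4545
= 395.45
Speedup = 870/395.45
= 2.20×


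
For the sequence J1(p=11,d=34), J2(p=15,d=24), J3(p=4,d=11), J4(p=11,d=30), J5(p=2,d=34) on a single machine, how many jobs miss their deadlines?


Completion vs due date:
  J1: C=11, d=34 → on time
  J2: C=26, d=24 → TARDY
  J3: C=30, d=11 → TARDY
  J4: C=41, d=30 → TARDY
  J5: C=43, d=34 → TARDY
Tardy jobs: J2, J3, J4, J5
Count = 4


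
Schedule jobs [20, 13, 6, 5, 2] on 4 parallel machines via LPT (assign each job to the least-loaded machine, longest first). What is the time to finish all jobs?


Jobs (LPT sorted): [20, 13, 6, 5, 2]
Machines: 4
  J=20 → Machine 1 (load: 0+20=20)
  J=13 → Machine 2 (load: 0+13=13)
  J=6 → Machine 3 (load: 0+6=6)
  J=5 → Machine 4 (load: 0+5=5)
  J=2 → Machine 4 (load: 5+2=7)
Machine loads: [20, 13, 6, 7]
Makespan = max = 20 time units


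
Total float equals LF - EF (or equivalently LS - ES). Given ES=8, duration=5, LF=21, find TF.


EF = ES + duration = 8 + 5 = 13
LS = LF - duration = 21 - 5 = 16
Total Float = LF - EF = 21 - 13
(or LS - ES = 16 - 8)
= 8


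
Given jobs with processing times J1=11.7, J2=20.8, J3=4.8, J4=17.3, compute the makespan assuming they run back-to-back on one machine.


Sequential makespan: sum all processing times
= 11.7 + 20.8 + 4.8 + 17.3
= 54.6 time units


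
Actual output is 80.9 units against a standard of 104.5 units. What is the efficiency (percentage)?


Efficiency = (actual / standard) × 100
= (80.9 / 104.5) × 100
= 77.4%


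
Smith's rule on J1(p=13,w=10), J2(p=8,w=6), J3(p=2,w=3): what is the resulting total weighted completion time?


WSPT order (by p/w): J3 → J1 → J2
  J3: C=2, w·C=3×2=6
  J1: C=15, w·C=10×15=150
  J2: C=23, w·C=6×23=138
Σ w·C = 294
= 294


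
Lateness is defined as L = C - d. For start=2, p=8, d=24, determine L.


Completion = 2 + 8 = 10
Lateness = C - d = 10 - 24
= -14


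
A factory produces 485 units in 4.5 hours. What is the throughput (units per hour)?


Throughput = units / time
= 485 / 4.5
= 107.8 units/hour


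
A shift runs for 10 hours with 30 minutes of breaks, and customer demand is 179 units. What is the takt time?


Available = 10×60 - 30 = 570 min
Takt time = 570 / 179
= 3.18 min/unit


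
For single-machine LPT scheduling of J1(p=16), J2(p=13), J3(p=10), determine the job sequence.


LPT: sort by longest processing time first
  J1: p=16
  J2: p=13
  J3: p=10
Order: J1 → J2 → J3


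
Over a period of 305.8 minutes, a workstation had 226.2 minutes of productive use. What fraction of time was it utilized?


Utilization = busy / total × 100
= 226.2 / 305.8 × 100
= 74.0%


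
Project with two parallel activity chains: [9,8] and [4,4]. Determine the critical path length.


Path A: 9 + 8 = 17
Path B: 4 + 4 = 8
Critical path = longest = max(17, 8)
= 17 (Path A)


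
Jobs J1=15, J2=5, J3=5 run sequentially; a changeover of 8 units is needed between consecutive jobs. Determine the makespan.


Makespan = Σ processing + (n-1) × setup
= (15 + 5 + 5) + (3-1)×8
= 25 + 16
= 41 time units


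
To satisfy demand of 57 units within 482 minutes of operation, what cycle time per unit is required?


Cycle time = available time / demand
= 482 / 57
= 8.46 min/unit


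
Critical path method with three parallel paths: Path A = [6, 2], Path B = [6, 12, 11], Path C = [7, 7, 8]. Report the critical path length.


Path A: 6 + 2 = 8
Path B: 6 + 12 + 11 = 29
Path C: 7 + 7 + 8 = 22
Critical path = longest = max(8, 29, 22)
= 29 (Path B)


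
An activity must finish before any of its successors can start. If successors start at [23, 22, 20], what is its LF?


LF = min of all successor start times
Successors start at: [23, 22, 20]
LF = min(23, 22, 20)
= 20


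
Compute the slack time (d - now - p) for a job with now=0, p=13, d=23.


Slack = due - current_time - processing
= 23 - 0 - 13
= 10


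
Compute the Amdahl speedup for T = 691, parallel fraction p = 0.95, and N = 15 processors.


Amdahl's law: T_p = T × ((1-p) + p/N)
= 691 × ((1-0.95) + 0.95/15)
= 691 × (0.05 + 0.0633)
= 691 × 0.1133
= 78.31
Speedup = 691/78.31
= 8.82×


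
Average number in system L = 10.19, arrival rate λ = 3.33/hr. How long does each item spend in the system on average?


Little's law: L = λW → W = L / λ
= 10.19 / 3.33
= 3.06 hours


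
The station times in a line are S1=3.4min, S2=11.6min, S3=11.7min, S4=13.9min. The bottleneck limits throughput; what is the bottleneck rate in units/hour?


Bottleneck = longest station time
Station times: [3.4, 11.6, 11.7, 13.9]
Max = 13.9 min
Rate = 60 / 13.9
= 4.32 units/hour (bottleneck: 13.9min)


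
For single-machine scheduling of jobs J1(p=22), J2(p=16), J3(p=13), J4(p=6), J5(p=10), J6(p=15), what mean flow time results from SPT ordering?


SPT order: J4 → J5 → J3 → J6 → J2 → J1
Completion times:
  J4: C=6
  J5: C=16
  J3: C=29
  J6: C=44
  J2: C=60
  J1: C=82
Sum = 237, n = 6
Mean flow = 237/6
= 39.50


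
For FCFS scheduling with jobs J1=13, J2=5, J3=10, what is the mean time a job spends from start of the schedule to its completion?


Completion times:
  J1: completes at 13
  J2: completes at 18
  J3: completes at 28
Sum = 59
Average = 59/3
= 19.67


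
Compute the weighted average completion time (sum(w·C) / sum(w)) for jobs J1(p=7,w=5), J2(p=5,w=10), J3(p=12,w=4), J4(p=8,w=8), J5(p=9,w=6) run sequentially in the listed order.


Completion times:
  J1: C=7, w×C=5×7=35
  J2: C=12, w×C=10×12=120
  J3: C=24, w×C=4×24=96
  J4: C=32, w×C=8×32=256
  J5: C=41, w×C=6×41=246
Sum w×C = 753
Sum w = 33
Weighted avg = 753/33
= 22.82


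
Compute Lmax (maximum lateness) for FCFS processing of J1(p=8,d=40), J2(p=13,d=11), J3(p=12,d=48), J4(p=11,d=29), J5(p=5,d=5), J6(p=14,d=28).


Lateness per job (L = C - d):
  J1: C=8, d=40, L=-32
  J2: C=21, d=11, L=10
  J3: C=33, d=48, L=-15
  J4: C=44, d=29, L=15
  J5: C=49, d=5, L=44
  J6: C=63, d=28, L=35
Lmax = max(-32, 10, -15, 15, 44, 35)
= 44
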